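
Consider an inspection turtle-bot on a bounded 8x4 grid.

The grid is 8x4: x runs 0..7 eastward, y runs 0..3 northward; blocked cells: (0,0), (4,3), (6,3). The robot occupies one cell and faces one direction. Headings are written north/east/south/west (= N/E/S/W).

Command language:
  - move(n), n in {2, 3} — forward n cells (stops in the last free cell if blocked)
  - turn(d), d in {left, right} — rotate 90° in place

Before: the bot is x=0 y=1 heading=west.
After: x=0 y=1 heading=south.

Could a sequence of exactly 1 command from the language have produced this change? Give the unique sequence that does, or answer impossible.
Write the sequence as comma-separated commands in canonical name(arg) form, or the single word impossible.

turn(left)

key: parked at (0,1) the whole time — nothing moves the robot
start: x=0 y=1 heading=west
step 1 (turn(left)): x=0 y=1 heading=south
no other 1-command option fits: unique.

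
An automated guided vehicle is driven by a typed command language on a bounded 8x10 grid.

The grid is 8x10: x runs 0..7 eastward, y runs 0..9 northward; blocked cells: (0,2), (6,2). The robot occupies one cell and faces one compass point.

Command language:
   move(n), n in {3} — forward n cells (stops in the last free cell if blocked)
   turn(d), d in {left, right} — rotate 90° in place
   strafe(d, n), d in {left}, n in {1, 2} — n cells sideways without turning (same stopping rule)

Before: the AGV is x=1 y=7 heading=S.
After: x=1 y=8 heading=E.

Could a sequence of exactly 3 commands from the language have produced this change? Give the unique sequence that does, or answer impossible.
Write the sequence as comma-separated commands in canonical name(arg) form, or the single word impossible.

no 3-step route produces this change.

impossible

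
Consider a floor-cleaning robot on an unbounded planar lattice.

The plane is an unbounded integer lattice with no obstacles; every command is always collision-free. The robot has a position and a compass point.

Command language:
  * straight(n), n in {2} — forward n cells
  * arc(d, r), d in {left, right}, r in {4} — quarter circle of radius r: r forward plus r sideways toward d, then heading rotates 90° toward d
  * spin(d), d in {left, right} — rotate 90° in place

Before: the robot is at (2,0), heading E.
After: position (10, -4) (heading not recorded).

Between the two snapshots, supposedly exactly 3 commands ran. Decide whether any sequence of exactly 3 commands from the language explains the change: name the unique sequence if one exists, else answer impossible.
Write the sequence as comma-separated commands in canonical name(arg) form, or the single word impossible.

straight(2), straight(2), arc(right, 4)

key: order matters: swapping straight(2) and arc(right, 4) lands elsewhere
start: at (2,0), heading E
1. straight(2) → at (4,0), heading E
2. straight(2) → at (6,0), heading E
3. arc(right, 4) → at (10,-4), heading S
no other 3-command option fits: unique.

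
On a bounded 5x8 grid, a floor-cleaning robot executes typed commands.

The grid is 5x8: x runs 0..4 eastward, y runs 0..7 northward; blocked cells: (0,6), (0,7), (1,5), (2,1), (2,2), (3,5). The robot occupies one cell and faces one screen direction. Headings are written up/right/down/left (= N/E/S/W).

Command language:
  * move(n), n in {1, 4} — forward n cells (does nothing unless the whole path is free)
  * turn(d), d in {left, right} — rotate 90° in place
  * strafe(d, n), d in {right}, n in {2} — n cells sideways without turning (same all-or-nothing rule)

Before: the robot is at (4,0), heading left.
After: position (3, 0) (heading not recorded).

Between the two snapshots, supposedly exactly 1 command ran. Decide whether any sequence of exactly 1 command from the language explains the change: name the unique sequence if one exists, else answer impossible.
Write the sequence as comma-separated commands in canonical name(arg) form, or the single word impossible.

move(1)

from: at (4,0), heading left
step 1 (move(1)): at (3,0), heading left
no rival 1-sequence matches.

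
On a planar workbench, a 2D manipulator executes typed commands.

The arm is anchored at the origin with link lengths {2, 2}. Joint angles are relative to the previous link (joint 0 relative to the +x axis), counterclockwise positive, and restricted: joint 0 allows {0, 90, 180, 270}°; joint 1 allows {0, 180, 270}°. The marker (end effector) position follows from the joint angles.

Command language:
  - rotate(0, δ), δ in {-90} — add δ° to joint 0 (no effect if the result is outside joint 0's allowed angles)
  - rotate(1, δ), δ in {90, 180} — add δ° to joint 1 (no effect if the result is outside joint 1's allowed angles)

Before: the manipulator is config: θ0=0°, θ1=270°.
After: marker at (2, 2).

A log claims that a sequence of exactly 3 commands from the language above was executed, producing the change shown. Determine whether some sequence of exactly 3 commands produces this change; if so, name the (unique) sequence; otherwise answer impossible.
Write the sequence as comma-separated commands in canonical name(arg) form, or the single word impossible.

rotate(0, -90), rotate(0, -90), rotate(0, -90)

t0: config: θ0=0°, θ1=270°
1. rotate(0, -90) → config: θ0=270°, θ1=270°
2. rotate(0, -90) → config: θ0=180°, θ1=270°
3. rotate(0, -90) → config: θ0=90°, θ1=270°
no other 3-command option fits: unique.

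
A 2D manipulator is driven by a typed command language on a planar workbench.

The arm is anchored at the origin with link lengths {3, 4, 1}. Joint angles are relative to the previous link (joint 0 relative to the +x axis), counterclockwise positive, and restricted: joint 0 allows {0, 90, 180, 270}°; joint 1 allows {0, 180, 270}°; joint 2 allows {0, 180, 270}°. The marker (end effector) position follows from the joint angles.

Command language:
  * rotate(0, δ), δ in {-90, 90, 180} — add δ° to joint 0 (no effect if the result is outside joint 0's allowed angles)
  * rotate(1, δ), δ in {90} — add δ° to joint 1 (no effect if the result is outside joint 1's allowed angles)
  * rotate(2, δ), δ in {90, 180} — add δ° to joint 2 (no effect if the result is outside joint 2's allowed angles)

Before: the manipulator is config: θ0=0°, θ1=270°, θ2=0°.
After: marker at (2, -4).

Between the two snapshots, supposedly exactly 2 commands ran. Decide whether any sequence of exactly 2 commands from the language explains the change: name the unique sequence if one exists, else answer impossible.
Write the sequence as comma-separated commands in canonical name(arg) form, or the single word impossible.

rotate(2, 180), rotate(2, 90)

key: running rotate(2, 90) before rotate(2, 180) would end elsewhere — order is forced
start: config: θ0=0°, θ1=270°, θ2=0°
t=1 rotate(2, 180) ⇒ config: θ0=0°, θ1=270°, θ2=180°
t=2 rotate(2, 90) ⇒ config: θ0=0°, θ1=270°, θ2=270°
all 36 alternatives checked — unique.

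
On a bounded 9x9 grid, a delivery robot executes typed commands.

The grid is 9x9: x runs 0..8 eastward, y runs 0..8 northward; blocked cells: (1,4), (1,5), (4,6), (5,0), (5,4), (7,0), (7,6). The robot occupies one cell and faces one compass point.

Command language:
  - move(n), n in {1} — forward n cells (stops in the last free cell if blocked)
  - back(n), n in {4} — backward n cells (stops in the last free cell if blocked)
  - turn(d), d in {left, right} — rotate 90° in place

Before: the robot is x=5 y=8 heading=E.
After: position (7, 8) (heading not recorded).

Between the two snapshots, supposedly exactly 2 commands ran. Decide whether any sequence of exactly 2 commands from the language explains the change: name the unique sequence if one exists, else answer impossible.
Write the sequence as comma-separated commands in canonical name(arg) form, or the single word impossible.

initial: x=5 y=8 heading=E
step 1 (move(1)): x=6 y=8 heading=E
step 2 (move(1)): x=7 y=8 heading=E
no other 2-command option fits: unique.

move(1), move(1)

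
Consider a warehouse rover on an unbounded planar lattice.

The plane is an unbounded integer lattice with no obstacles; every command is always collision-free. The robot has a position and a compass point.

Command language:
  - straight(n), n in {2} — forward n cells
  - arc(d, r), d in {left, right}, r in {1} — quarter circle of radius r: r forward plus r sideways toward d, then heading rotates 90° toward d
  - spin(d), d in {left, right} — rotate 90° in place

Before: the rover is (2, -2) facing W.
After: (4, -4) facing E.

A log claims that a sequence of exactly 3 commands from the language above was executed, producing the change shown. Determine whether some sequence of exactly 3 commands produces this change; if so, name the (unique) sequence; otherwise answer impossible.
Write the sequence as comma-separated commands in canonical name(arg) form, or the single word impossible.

arc(left, 1), arc(left, 1), straight(2)

key: cell and facing (now E) both changed — the 3 commands mix motion and turning
initial: (2, -2) facing W
t=1 arc(left, 1) ⇒ (1, -3) facing S
t=2 arc(left, 1) ⇒ (2, -4) facing E
t=3 straight(2) ⇒ (4, -4) facing E
all 125 alternatives checked — unique.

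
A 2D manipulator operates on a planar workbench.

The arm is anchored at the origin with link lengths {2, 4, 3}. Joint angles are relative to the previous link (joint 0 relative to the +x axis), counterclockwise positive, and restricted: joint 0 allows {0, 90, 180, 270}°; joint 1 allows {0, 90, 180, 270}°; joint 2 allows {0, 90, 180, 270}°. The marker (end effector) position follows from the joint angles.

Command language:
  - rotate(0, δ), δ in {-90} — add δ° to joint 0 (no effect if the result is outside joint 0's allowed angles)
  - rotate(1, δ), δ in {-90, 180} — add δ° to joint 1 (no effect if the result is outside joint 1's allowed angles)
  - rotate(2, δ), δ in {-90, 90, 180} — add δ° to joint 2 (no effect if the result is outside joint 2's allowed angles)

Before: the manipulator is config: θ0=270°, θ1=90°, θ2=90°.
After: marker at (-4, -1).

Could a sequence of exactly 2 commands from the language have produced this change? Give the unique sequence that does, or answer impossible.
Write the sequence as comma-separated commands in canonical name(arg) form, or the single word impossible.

rotate(0, -90), rotate(0, -90)

initial: config: θ0=270°, θ1=90°, θ2=90°
[1] after rotate(0, -90): config: θ0=180°, θ1=90°, θ2=90°
[2] after rotate(0, -90): config: θ0=90°, θ1=90°, θ2=90°
no other 2-command option fits: unique.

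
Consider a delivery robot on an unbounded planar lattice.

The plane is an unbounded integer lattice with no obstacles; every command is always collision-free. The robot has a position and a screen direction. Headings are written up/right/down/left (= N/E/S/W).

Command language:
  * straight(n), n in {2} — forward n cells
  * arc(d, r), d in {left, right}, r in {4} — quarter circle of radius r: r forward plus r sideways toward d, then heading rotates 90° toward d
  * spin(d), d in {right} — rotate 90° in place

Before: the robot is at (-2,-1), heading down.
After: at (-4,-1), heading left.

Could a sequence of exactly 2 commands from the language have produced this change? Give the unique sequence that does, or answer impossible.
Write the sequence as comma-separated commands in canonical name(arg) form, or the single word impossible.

key: cell and facing (now W) both changed — the 2 commands mix motion and turning
initial: at (-2,-1), heading down
step 1 (spin(right)): at (-2,-1), heading left
step 2 (straight(2)): at (-4,-1), heading left
uniquely the one of 16 2-step routes that fits.

spin(right), straight(2)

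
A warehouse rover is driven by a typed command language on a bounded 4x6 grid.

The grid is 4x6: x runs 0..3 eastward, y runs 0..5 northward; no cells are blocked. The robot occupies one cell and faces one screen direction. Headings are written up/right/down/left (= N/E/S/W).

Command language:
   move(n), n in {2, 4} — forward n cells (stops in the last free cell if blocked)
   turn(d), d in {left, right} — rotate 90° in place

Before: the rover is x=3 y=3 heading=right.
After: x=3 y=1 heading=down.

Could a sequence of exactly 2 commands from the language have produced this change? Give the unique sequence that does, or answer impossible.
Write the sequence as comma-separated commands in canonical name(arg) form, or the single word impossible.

key: order matters: swapping turn(right) and move(2) lands elsewhere
start: x=3 y=3 heading=right
[1] after turn(right): x=3 y=3 heading=down
[2] after move(2): x=3 y=1 heading=down
no rival 2-sequence matches.

turn(right), move(2)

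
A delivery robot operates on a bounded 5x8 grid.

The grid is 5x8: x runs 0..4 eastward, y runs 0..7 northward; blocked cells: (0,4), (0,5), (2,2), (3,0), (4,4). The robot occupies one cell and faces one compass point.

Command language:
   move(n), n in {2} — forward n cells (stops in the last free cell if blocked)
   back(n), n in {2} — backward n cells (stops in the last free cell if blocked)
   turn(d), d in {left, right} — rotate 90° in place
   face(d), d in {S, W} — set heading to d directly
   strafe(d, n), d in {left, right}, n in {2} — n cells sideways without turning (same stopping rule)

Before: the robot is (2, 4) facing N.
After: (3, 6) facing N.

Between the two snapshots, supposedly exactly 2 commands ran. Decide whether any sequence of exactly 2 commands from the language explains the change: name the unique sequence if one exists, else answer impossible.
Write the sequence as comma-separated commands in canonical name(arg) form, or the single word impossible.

strafe(right, 2), move(2)

key: running move(2) before strafe(right, 2) would end elsewhere — order is forced
begin: (2, 4) facing N
step 1 (strafe(right, 2)): (3, 4) facing N
step 2 (move(2)): (3, 6) facing N
all 64 alternatives checked — unique.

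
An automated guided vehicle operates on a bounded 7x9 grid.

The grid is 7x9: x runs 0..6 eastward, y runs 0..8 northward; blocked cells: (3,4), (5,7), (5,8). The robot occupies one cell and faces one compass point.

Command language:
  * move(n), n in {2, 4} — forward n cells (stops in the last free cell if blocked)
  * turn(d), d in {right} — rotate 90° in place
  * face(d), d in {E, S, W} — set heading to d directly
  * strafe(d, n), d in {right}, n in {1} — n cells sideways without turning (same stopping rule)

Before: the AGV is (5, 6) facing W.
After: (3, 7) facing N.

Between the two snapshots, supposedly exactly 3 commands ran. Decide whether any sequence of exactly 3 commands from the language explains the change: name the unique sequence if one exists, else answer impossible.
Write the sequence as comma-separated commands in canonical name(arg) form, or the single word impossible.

move(2), strafe(right, 1), turn(right)

key: order matters: swapping move(2) and turn(right) lands elsewhere
begin: (5, 6) facing W
t=1 move(2) ⇒ (3, 6) facing W
t=2 strafe(right, 1) ⇒ (3, 7) facing W
t=3 turn(right) ⇒ (3, 7) facing N
no rival 3-sequence matches.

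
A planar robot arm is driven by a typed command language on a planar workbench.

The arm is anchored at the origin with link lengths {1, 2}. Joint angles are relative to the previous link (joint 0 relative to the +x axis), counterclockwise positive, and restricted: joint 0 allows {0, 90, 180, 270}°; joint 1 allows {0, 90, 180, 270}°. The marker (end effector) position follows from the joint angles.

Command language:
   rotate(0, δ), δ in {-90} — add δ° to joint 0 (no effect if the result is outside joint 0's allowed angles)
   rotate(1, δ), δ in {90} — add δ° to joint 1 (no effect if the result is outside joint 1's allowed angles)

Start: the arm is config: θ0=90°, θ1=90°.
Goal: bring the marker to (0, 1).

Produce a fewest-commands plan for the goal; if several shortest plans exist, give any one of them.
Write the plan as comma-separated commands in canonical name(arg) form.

t0: config: θ0=90°, θ1=90°
step 1 (rotate(0, -90)): config: θ0=0°, θ1=90°
step 2 (rotate(0, -90)): config: θ0=270°, θ1=90°
step 3 (rotate(1, 90)): config: θ0=270°, θ1=180°
shorter routes all fall short; 3 is best.

rotate(0, -90), rotate(0, -90), rotate(1, 90)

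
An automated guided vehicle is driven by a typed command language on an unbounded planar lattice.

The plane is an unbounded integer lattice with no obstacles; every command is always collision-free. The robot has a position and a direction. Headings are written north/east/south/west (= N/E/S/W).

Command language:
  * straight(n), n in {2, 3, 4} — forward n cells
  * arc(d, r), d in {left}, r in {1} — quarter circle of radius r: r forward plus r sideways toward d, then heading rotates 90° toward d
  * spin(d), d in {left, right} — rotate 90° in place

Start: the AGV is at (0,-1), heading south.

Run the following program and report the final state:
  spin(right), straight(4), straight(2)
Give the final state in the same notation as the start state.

at (-6,-1), heading west

initial: at (0,-1), heading south
1. spin(right) → at (0,-1), heading west
2. straight(4) → at (-4,-1), heading west
3. straight(2) → at (-6,-1), heading west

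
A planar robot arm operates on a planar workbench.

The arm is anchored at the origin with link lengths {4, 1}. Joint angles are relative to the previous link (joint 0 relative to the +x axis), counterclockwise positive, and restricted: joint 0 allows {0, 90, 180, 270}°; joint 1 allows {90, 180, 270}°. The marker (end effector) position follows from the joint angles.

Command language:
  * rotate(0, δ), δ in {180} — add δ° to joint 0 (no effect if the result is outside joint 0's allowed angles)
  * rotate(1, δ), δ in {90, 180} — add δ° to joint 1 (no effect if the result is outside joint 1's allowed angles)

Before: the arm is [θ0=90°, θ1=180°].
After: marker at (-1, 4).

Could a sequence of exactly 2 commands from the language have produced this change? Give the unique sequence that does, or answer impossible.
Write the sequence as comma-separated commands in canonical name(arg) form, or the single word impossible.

rotate(1, 90), rotate(1, 180)

key: running rotate(1, 180) before rotate(1, 90) would end elsewhere — order is forced
from: [θ0=90°, θ1=180°]
[1] after rotate(1, 90): [θ0=90°, θ1=270°]
[2] after rotate(1, 180): [θ0=90°, θ1=90°]
uniquely the one of 9 2-step routes that fits.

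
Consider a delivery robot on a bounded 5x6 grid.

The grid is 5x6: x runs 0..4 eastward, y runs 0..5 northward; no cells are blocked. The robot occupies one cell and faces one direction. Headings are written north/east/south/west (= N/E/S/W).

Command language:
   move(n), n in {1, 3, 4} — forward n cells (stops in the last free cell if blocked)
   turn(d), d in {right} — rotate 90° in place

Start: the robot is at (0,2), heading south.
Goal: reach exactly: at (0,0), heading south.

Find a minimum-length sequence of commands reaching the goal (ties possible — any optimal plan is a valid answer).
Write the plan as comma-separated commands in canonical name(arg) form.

from: at (0,2), heading south
1. move(3) → at (0,0), heading south
nothing shorter than 1 reaches the goal.

move(3)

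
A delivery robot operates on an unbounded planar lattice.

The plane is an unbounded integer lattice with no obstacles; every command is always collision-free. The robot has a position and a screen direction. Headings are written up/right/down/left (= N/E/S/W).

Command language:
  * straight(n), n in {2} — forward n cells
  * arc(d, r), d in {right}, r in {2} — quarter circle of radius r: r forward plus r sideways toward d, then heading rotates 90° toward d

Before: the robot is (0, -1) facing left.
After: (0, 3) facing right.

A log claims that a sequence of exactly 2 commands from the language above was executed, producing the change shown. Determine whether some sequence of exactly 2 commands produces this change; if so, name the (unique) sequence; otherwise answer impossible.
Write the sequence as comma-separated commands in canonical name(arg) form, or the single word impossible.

arc(right, 2), arc(right, 2)

key: position moved to (0,3) AND the heading swung to E — translation plus rotation needed
t0: (0, -1) facing left
1. arc(right, 2) → (-2, 1) facing up
2. arc(right, 2) → (0, 3) facing right
all 4 alternatives checked — unique.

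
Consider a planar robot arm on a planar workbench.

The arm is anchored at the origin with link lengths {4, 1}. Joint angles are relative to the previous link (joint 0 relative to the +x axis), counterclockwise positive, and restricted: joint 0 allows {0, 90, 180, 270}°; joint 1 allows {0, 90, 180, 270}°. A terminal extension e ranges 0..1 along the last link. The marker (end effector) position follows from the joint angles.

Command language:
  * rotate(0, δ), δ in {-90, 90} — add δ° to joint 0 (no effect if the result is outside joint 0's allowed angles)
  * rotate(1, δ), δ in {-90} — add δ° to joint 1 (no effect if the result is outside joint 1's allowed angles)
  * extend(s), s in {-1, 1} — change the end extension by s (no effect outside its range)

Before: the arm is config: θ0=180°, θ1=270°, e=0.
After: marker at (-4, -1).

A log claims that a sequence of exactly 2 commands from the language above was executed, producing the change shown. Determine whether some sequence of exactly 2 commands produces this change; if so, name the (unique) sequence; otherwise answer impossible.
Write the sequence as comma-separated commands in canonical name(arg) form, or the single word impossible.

rotate(1, -90), rotate(1, -90)

start: config: θ0=180°, θ1=270°, e=0
t=1 rotate(1, -90) ⇒ config: θ0=180°, θ1=180°, e=0
t=2 rotate(1, -90) ⇒ config: θ0=180°, θ1=90°, e=0
no rival 2-sequence matches.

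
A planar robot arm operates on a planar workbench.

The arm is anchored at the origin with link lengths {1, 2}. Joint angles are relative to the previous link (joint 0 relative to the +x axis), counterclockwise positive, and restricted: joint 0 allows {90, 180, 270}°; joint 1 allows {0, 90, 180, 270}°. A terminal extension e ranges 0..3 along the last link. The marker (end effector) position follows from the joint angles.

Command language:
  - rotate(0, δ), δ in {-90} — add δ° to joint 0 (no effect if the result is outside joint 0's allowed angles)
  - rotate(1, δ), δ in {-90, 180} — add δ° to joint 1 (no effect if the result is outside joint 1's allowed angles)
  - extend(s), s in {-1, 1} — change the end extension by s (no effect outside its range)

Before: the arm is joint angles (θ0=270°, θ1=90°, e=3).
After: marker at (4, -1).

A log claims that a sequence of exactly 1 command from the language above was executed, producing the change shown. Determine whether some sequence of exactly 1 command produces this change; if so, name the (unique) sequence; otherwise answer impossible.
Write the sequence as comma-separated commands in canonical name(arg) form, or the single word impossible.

from: joint angles (θ0=270°, θ1=90°, e=3)
t=1 extend(-1) ⇒ joint angles (θ0=270°, θ1=90°, e=2)
no rival 1-sequence matches.

extend(-1)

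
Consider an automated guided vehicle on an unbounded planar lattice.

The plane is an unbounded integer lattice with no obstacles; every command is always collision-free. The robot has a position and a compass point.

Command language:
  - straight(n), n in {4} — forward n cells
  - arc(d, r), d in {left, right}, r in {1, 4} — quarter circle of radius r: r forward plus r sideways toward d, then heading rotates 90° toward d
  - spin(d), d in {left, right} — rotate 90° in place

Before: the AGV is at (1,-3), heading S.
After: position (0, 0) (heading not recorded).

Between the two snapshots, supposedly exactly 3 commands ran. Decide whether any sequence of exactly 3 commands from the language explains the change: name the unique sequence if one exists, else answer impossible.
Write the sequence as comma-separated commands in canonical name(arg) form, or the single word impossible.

arc(right, 1), spin(right), straight(4)

key: order matters: swapping arc(right, 1) and straight(4) lands elsewhere
start: at (1,-3), heading S
step 1 (arc(right, 1)): at (0,-4), heading W
step 2 (spin(right)): at (0,-4), heading N
step 3 (straight(4)): at (0,0), heading N
all 343 alternatives checked — unique.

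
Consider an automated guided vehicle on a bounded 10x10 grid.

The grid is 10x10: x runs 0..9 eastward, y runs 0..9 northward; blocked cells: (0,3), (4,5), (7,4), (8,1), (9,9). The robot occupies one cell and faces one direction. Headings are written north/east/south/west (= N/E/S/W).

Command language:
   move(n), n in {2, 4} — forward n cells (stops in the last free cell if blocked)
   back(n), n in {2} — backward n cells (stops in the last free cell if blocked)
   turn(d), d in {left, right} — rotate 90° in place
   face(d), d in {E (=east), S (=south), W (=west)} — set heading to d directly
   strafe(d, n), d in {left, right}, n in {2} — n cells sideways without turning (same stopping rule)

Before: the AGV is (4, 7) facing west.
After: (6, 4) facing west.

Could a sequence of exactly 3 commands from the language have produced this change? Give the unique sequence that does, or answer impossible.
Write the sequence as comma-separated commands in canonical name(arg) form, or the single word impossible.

key: the first strafe(left, 2) is stopped early by the blocked cell at (4,5)
t0: (4, 7) facing west
[1] after strafe(left, 2): (4, 6) facing west
[2] after back(2): (6, 6) facing west
[3] after strafe(left, 2): (6, 4) facing west
no other 3-command option fits: unique.

strafe(left, 2), back(2), strafe(left, 2)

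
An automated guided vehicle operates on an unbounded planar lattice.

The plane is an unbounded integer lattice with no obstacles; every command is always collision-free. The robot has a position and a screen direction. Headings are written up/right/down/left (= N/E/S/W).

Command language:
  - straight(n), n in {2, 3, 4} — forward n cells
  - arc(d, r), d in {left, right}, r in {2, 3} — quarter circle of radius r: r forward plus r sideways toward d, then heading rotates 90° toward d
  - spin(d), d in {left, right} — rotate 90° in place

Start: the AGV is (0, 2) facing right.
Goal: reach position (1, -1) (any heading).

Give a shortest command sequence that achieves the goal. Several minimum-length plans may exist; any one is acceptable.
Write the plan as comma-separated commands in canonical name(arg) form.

start: (0, 2) facing right
[1] after straight(4): (4, 2) facing right
[2] after spin(right): (4, 2) facing down
[3] after arc(right, 3): (1, -1) facing left
no 2-step plan works, so 3 is optimal.

straight(4), spin(right), arc(right, 3)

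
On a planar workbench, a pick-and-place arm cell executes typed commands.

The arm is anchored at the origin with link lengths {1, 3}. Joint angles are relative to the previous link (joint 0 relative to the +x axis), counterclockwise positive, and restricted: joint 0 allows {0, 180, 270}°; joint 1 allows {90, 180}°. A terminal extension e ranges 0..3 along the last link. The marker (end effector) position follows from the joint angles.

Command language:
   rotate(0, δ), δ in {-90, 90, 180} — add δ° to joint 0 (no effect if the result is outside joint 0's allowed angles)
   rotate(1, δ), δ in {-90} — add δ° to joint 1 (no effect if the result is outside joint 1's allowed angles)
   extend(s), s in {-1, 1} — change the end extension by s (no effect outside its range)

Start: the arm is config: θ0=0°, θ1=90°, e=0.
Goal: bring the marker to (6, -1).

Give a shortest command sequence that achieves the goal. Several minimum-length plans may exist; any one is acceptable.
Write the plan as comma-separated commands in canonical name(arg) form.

extend(1), extend(1), extend(1), rotate(0, -90)

initial: config: θ0=0°, θ1=90°, e=0
[1] after extend(1): config: θ0=0°, θ1=90°, e=1
[2] after extend(1): config: θ0=0°, θ1=90°, e=2
[3] after extend(1): config: θ0=0°, θ1=90°, e=3
[4] after rotate(0, -90): config: θ0=270°, θ1=90°, e=3
shorter routes all fall short; 4 is best.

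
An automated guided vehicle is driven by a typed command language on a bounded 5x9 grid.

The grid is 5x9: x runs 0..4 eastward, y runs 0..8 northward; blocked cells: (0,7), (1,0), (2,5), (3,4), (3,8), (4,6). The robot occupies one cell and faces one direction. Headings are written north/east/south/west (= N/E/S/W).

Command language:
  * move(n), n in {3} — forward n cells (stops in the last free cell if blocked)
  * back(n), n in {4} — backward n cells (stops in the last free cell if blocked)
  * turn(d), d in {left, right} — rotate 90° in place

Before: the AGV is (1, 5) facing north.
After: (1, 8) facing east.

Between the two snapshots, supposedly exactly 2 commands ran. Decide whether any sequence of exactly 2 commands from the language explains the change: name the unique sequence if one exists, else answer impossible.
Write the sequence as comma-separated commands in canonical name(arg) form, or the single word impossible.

move(3), turn(right)

key: running turn(right) before move(3) would end elsewhere — order is forced
initial: (1, 5) facing north
t=1 move(3) ⇒ (1, 8) facing north
t=2 turn(right) ⇒ (1, 8) facing east
no rival 2-sequence matches.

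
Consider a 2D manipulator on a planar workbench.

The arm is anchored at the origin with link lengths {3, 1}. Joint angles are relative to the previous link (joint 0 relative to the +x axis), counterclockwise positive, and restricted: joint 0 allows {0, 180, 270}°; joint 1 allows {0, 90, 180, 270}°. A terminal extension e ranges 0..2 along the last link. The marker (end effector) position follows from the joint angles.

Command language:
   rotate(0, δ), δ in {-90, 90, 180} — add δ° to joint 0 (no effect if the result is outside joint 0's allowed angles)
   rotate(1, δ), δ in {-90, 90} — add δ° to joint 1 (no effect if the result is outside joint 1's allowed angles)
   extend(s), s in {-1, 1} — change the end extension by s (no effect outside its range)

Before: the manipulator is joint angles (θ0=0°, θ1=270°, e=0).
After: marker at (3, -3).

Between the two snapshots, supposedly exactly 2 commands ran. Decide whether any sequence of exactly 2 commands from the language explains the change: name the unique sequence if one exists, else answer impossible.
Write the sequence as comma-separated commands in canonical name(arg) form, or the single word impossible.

extend(1), extend(1)

start: joint angles (θ0=0°, θ1=270°, e=0)
t=1 extend(1) ⇒ joint angles (θ0=0°, θ1=270°, e=1)
t=2 extend(1) ⇒ joint angles (θ0=0°, θ1=270°, e=2)
no other 2-command option fits: unique.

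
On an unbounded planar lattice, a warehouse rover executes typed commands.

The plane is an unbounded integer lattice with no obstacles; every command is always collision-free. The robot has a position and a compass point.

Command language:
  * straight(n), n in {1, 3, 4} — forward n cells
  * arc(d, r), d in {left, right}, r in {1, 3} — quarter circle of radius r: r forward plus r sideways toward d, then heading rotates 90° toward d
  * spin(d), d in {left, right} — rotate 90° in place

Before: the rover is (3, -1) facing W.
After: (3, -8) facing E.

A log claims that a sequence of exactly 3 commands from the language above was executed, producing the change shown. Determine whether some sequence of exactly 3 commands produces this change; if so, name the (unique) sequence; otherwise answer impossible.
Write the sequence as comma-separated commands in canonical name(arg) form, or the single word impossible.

key: cell and facing (now E) both changed — the 3 commands mix motion and turning
start: (3, -1) facing W
step 1 (arc(left, 3)): (0, -4) facing S
step 2 (straight(1)): (0, -5) facing S
step 3 (arc(left, 3)): (3, -8) facing E
no other 3-command option fits: unique.

arc(left, 3), straight(1), arc(left, 3)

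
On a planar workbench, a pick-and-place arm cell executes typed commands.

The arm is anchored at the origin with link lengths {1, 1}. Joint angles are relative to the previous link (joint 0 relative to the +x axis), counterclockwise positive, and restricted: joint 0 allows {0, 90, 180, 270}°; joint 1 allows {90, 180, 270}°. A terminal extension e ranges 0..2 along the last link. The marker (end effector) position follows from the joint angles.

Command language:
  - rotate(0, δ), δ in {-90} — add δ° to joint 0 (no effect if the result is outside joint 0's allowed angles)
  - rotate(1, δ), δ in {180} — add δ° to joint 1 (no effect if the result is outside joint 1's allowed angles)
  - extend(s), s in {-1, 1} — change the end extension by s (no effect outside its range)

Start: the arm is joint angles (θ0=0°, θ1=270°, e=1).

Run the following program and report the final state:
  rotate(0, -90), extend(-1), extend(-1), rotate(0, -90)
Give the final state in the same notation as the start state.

joint angles (θ0=180°, θ1=270°, e=0)

begin: joint angles (θ0=0°, θ1=270°, e=1)
t=1 rotate(0, -90) ⇒ joint angles (θ0=270°, θ1=270°, e=1)
t=2 extend(-1) ⇒ joint angles (θ0=270°, θ1=270°, e=0)
t=3 extend(-1) ⇒ joint angles (θ0=270°, θ1=270°, e=0)
t=4 rotate(0, -90) ⇒ joint angles (θ0=180°, θ1=270°, e=0)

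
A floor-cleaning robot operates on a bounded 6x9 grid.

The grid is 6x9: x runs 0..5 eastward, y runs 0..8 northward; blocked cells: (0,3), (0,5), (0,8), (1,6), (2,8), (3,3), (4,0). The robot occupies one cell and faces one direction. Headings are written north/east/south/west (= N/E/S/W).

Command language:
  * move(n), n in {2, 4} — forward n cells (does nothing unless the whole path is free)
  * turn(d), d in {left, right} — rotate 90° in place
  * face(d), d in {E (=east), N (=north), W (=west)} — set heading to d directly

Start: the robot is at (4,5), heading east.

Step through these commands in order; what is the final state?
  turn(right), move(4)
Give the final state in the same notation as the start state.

at (4,1), heading south

begin: at (4,5), heading east
t=1 turn(right) ⇒ at (4,5), heading south
t=2 move(4) ⇒ at (4,1), heading south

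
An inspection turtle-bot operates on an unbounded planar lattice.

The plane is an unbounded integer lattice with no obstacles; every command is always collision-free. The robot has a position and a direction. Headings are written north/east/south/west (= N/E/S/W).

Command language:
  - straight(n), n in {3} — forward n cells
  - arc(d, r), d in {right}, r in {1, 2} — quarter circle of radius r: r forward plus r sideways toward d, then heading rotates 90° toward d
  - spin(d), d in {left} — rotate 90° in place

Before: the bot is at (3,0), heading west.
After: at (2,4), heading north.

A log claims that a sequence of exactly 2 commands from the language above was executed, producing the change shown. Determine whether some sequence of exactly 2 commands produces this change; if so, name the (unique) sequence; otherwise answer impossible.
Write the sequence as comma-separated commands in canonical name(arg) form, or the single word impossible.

arc(right, 1), straight(3)

key: order matters: swapping arc(right, 1) and straight(3) lands elsewhere
begin: at (3,0), heading west
[1] after arc(right, 1): at (2,1), heading north
[2] after straight(3): at (2,4), heading north
uniquely the one of 16 2-step routes that fits.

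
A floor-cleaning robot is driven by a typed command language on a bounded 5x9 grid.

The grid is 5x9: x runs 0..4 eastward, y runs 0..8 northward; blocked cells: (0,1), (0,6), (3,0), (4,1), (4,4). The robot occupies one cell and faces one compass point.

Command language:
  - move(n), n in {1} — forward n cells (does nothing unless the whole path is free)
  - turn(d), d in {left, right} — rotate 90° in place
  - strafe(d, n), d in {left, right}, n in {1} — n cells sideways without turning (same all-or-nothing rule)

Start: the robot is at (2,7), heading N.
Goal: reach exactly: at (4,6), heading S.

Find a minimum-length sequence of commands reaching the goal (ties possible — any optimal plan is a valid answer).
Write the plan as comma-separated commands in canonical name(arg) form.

begin: at (2,7), heading N
step 1 (strafe(right, 1)): at (3,7), heading N
step 2 (strafe(right, 1)): at (4,7), heading N
step 3 (turn(left)): at (4,7), heading W
step 4 (strafe(left, 1)): at (4,6), heading W
step 5 (turn(left)): at (4,6), heading S
minimal: 5 command(s), checked below 5.

strafe(right, 1), strafe(right, 1), turn(left), strafe(left, 1), turn(left)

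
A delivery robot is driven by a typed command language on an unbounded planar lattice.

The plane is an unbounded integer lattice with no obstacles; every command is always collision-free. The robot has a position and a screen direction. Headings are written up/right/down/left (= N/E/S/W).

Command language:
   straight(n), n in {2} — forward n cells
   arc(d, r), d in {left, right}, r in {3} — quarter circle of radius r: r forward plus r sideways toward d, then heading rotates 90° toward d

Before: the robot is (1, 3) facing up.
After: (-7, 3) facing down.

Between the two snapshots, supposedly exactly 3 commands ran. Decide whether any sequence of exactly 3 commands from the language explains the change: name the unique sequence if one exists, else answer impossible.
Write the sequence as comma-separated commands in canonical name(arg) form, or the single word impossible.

arc(left, 3), straight(2), arc(left, 3)

key: position moved to (-7,3) AND the heading swung to S — translation plus rotation needed
t0: (1, 3) facing up
step 1 (arc(left, 3)): (-2, 6) facing left
step 2 (straight(2)): (-4, 6) facing left
step 3 (arc(left, 3)): (-7, 3) facing down
all 27 alternatives checked — unique.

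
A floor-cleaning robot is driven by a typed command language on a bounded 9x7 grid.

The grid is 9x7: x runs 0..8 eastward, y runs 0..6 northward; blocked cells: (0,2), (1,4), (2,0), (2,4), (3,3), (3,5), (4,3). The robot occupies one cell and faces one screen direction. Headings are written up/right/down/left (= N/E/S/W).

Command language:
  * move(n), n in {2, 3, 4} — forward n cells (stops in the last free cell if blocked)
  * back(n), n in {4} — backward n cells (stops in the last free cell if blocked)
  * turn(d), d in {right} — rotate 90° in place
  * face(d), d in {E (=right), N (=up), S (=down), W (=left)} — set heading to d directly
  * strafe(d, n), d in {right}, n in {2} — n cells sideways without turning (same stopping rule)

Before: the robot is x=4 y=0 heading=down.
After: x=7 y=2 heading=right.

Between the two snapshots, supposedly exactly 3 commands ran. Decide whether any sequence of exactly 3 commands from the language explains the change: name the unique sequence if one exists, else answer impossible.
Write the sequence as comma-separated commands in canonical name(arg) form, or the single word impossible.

key: back(4) is stopped early by the blocked cell at (4,3)
t0: x=4 y=0 heading=down
t=1 back(4) ⇒ x=4 y=2 heading=down
t=2 face(E) ⇒ x=4 y=2 heading=right
t=3 move(3) ⇒ x=7 y=2 heading=right
uniquely the one of 1000 3-step routes that fits.

back(4), face(E), move(3)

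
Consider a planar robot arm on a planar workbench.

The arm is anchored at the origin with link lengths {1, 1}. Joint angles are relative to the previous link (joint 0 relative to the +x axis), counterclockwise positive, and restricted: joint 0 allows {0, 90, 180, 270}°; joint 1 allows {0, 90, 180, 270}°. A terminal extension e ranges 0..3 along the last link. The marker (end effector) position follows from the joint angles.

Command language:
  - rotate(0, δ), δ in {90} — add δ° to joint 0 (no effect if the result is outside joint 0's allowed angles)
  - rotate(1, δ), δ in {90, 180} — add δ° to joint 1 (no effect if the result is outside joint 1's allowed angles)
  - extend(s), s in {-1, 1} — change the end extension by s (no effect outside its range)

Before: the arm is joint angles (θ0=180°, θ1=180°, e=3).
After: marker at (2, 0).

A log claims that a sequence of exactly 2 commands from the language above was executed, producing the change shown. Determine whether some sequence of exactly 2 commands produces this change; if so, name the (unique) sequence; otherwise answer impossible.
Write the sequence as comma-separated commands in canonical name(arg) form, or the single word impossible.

extend(1), extend(-1)

key: running extend(-1) before extend(1) would end elsewhere — order is forced
initial: joint angles (θ0=180°, θ1=180°, e=3)
step 1 (extend(1)): joint angles (θ0=180°, θ1=180°, e=3)
step 2 (extend(-1)): joint angles (θ0=180°, θ1=180°, e=2)
no rival 2-sequence matches.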